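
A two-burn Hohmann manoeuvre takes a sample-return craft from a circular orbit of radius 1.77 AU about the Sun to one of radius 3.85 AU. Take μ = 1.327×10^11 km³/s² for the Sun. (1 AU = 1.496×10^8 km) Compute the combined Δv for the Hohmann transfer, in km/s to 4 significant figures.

Δv = 6.949 km/s

In km: r₁ = 1.77 × 1.496×10^8 = 2.64792×10^8 km; r₂ = 3.85 × 1.496×10^8 = 5.7596×10^8 km.
The Hohmann ellipse has a_t = (r₁ + r₂)/2 = 4.20376×10^8 km.
Circular speed at r₁: v₁ = √(μ/r₁) = √(1.327×10^11/2.64792×10^8) = 22.3863 km/s.
Transfer-orbit speed at r₁ (vis-viva equation): v_p = √[μ(2/r₁ − 1/a_t)] = 26.2036 km/s.
First burn Δv₁ = |v_p − v₁| = 3.817 km/s.
At r₂, v₂ = √(μ/r₂) = 15.179 km/s.
Transfer-orbit speed at r₂: v_a = √[μ(2/r₂ − 1/a_t)] = 12.047 km/s.
Second burn Δv₂ = |v₂ − v_a| = 3.132 km/s.
Total Δv = Δv₁ + Δv₂ = 6.949 km/s.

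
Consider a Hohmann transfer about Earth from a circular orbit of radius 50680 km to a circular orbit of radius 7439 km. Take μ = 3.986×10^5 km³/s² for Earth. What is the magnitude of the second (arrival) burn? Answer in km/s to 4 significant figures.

Δv₂ = 2.347 km/s

Semi-major axis of the transfer orbit: a_t = (50680 + 7439)/2 = 29059.5 km.
On the circular orbit at r = 7439 km, v_c = √(μ/r) = 7.320 km/s.
Vis-viva on the transfer ellipse at r = 7439 km gives v_t = √[μ(2/r − 1/a_t)] = 9.667 km/s.
Δv₂ = |v_t − v_c| = |9.667 − 7.320| = 2.347 km/s.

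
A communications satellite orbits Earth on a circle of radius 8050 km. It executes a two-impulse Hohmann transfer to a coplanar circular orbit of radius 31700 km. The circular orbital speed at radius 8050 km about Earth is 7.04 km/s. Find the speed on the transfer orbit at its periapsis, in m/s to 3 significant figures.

From the circular-orbit relation v² = μ/r at r = 8050 km: μ = v²r = (7.04)² × 8050 = 3.98971×10^5 km³/s².
The Hohmann ellipse has a_t = (r₁ + r₂)/2 = 19875 km.
The periapsis of the transfer ellipse is at r = 8050 km.
From the vis-viva equation, v = √[μ(2/r − 1/a_t)] = 8.891 km/s.

v = 8890 m/s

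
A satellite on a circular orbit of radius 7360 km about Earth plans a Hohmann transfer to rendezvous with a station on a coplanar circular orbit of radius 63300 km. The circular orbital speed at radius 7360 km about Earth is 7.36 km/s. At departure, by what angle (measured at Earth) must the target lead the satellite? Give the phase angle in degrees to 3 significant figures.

From the circular-orbit relation v² = μ/r at r = 7360 km: μ = v²r = (7.36)² × 7360 = 3.98688×10^5 km³/s².
Transfer-ellipse semi-major axis a_t = (r₁ + r₂)/2 = (7360 + 63300)/2 = 35330 km.
The half-period of the transfer ellipse is t = π√(a_t³/μ) = 33040 s.
The target's mean motion on its circular orbit is ω₂ = √(μ/r₂³) = 3.965×10^-5 rad/s.
Angle swept by the target during transfer: ω₂·t = 1.310 rad = 75.06°.
The satellite traverses 180° on the transfer ellipse, so the target must lead by 180° − 75.06° = 105°.

φ = 105°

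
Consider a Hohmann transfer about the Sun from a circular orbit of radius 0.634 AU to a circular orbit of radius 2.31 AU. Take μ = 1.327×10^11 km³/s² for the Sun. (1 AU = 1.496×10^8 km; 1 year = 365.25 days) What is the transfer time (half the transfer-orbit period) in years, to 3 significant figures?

t = 0.893 years

In km: r₁ = 0.634 × 1.496×10^8 = 9.48464×10^7 km; r₂ = 2.31 × 1.496×10^8 = 3.45576×10^8 km.
The Hohmann ellipse has a_t = (r₁ + r₂)/2 = 2.202112×10^8 km.
Transfer time t = π√(a_t³/μ) = π√((2.202112×10^8)³ / 1.327×10^11) = 2.818×10^7 s.
Converting: 2.818×10^7 s ÷ 3.15576×10^7 s/year (365.25 × 86400) = 0.893 years.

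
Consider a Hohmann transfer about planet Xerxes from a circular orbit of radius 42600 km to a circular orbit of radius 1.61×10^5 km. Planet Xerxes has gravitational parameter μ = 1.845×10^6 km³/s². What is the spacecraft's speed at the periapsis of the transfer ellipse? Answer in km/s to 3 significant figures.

v = 8.28 km/s

Transfer-ellipse semi-major axis a_t = (r₁ + r₂)/2 = (42600 + 1.610×10^5)/2 = 1.018×10^5 km.
At periapsis, r = 42600 km.
Applying v² = μ(2/r − 1/a_t): v = 8.276 km/s.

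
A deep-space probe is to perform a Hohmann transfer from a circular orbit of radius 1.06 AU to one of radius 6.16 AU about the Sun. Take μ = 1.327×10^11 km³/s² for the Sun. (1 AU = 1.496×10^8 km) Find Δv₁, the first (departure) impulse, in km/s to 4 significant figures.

Δv₁ = 8.860 km/s

In km: r₁ = 1.06 × 1.496×10^8 = 1.58576×10^8 km; r₂ = 6.16 × 1.496×10^8 = 9.21536×10^8 km.
The Hohmann ellipse has a_t = (r₁ + r₂)/2 = 5.40056×10^8 km.
On the circular orbit at r = 1.58576×10^8 km, v_c = √(μ/r) = 28.93 km/s.
Vis-viva on the transfer ellipse at r = 1.58576×10^8 km gives v_t = √[μ(2/r − 1/a_t)] = 37.79 km/s.
Δv₁ = |v_t − v_c| = |37.79 − 28.93| = 8.860 km/s.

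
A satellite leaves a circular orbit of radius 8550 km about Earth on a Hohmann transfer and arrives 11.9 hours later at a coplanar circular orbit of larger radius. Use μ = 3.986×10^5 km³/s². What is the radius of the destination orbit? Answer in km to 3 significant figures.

Transfer time t = 11.9 hours = 42840 s, and t = π√(a_t³/μ).
So a_t = (μ t²/π²)^(1/3) = (3.986×10^5 × (42840)² / π²)^(1/3) = 42006 km.
Since a_t = (r₁ + r₂)/2, r₂ = 2a_t − r₁ = 2×42006 − 8550 = 75462 km.

r₂ = 75500 km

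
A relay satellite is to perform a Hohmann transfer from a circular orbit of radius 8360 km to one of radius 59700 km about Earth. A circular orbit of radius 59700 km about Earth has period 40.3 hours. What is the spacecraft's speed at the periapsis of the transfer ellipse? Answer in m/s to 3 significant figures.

From Kepler's third law T² = 4π²r³/μ at r = 59700 km, T = 40.3 hours = 40.3 × 3600 s = 1.4508×10^5 s: μ = 4π²r³/T² = 3.99087×10^5 km³/s².
Semi-major axis of the transfer orbit: a_t = (8360 + 59700)/2 = 34030 km.
At periapsis, r = 8360 km.
Applying v² = μ(2/r − 1/a_t): v = 9.151 km/s.

v = 9150 m/s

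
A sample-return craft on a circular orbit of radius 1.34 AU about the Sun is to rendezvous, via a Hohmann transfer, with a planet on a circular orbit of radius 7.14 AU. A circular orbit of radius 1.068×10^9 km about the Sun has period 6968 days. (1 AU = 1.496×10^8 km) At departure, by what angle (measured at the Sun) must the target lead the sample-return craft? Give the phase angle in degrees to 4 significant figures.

φ = 97.63°

From Kepler's third law T² = 4π²r³/μ at r = 1.068×10^9 km, T = 6968 days = 6968 × 86400 s = 6.020352×10^8 s: μ = 4π²r³/T² = 1.32687×10^11 km³/s².
In km: r₁ = 1.34 × 1.496×10^8 = 2.00464×10^8 km; r₂ = 7.14 × 1.496×10^8 = 1.068144×10^9 km.
Semi-major axis of the transfer orbit: a_t = (2.00464×10^8 + 1.068144×10^9)/2 = 6.34304×10^8 km.
The half-period of the transfer ellipse is t = π√(a_t³/μ) = 1.3778×10^8 s.
The target's mean motion on its circular orbit is ω₂ = √(μ/r₂³) = 1.0434×10^-8 rad/s.
Angle swept by the target during transfer: ω₂·t = 1.4376 rad = 82.37°.
Arrival is 180° from departure on the ellipse, so φ = 180° − 82.37° = 97.63°.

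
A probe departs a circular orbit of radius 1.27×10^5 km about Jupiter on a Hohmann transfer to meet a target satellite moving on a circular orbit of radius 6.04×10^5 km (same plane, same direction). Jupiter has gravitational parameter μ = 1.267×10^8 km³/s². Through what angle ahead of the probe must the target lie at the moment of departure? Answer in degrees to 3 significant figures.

Transfer-ellipse semi-major axis a_t = (r₁ + r₂)/2 = (1.270×10^5 + 6.040×10^5)/2 = 3.655×10^5 km.
The half-period of the transfer ellipse is t = π√(a_t³/μ) = 61673 s.
The target's mean motion on its circular orbit is ω₂ = √(μ/r₂³) = 2.3979×10^-5 rad/s.
Angle swept by the target during transfer: ω₂·t = 1.4789 rad = 84.73°.
Arrival is 180° from departure on the ellipse, so φ = 180° − 84.73° = 95.3°.

φ = 95.3°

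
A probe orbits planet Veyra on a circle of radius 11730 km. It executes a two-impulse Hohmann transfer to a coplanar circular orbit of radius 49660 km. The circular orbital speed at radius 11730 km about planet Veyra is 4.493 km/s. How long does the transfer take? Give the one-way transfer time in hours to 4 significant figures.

From the circular-orbit relation v² = μ/r at r = 11730 km: μ = v²r = (4.493)² × 11730 = 2.36794×10^5 km³/s².
The Hohmann ellipse has a_t = (r₁ + r₂)/2 = 30695 km.
By Kepler's third law the transfer-orbit period is T = 2π√(a_t³/μ), so t = T/2 = 34720 s.
Converting: 34720 s ÷ 3600 s/hour = 9.644 hours.

t = 9.644 hours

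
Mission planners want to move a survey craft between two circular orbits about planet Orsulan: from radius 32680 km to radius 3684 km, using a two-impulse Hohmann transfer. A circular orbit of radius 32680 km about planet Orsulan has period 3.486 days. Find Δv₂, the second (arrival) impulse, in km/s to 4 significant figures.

Δv₂ = 0.6917 km/s

From Kepler's third law T² = 4π²r³/μ at r = 32680 km, T = 3.486 days = 3.486 × 86400 s = 3.011904×10^5 s: μ = 4π²r³/T² = 15188.8 km³/s².
Semi-major axis of the transfer orbit: a_t = (32680 + 3684)/2 = 18182 km.
On the circular orbit at r = 3684 km, v_c = √(μ/r) = 2.0305 km/s.
Transfer-orbit speed at the same r (vis-viva, a = a_t): v_t = √[μ(2/r − 1/a_t)] = 2.7222 km/s.
Δv₂ = |v_t − v_c| = |2.7222 − 2.0305| = 0.6917 km/s.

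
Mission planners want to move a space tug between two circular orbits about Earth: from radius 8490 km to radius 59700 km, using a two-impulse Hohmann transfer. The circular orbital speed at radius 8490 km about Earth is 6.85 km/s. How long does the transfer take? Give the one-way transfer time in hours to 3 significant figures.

t = 8.70 hours

From the circular-orbit relation v² = μ/r at r = 8490 km: μ = v²r = (6.85)² × 8490 = 3.98372×10^5 km³/s².
Semi-major axis of the transfer orbit: a_t = (8490 + 59700)/2 = 34095 km.
Half the transfer-orbit period gives t = π√(a_t³/μ) = 31336 s.
Converting: 31336 s ÷ 3600 s/hour = 8.70 hours.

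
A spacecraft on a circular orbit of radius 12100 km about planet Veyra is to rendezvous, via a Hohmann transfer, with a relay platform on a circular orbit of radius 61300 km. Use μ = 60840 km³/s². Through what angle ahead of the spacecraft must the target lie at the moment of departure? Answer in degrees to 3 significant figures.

Semi-major axis of the transfer orbit: a_t = (12100 + 61300)/2 = 36700 km.
The half-period of the transfer ellipse is t = π√(a_t³/μ) = 89548 s.
Target angular speed ω₂ = √(μ/r₂³) = 1.6252×10^-5 rad/s.
Angle swept by the target during transfer: ω₂·t = 1.4553 rad = 83.38°.
Arrival is 180° from departure on the ellipse, so φ = 180° − 83.38° = 96.6°.

φ = 96.6°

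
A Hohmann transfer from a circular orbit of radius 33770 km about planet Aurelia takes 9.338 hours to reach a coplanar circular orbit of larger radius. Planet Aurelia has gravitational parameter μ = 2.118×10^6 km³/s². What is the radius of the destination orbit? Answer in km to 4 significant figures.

Transfer time t = 9.338 hours = 33616.8 s, and t = π√(a_t³/μ).
So a_t = (μ t²/π²)^(1/3) = (2.118×10^6 × (33616.8)² / π²)^(1/3) = 62361 km.
Since a_t = (r₁ + r₂)/2, r₂ = 2a_t − r₁ = 2×62361 − 33770 = 90952 km.

r₂ = 90950 km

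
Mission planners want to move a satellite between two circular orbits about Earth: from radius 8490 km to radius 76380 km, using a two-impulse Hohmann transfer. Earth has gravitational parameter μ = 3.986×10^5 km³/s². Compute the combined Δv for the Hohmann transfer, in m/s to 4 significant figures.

Semi-major axis of the transfer orbit: a_t = (8490 + 76380)/2 = 42435 km.
At r₁ the circular-orbit speed is v₁ = √(μ/r₁) = 6.8520 km/s.
On the transfer ellipse at r₁, vis-viva gives v_p = √[μ(2/r₁ − 1/a_t)] = 9.1927 km/s.
First burn Δv₁ = |v_p − v₁| = 2.3407 km/s.
At r₂, v₂ = √(μ/r₂) = 2.2844 km/s.
Transfer-orbit speed at r₂: v_a = √[μ(2/r₂ − 1/a_t)] = 1.0218 km/s.
Second burn Δv₂ = |v₂ − v_a| = 1.2626 km/s.
Δv = Δv₁ + Δv₂ = 2.3407 + 1.2626 = 3.603 km/s.

Δv = 3603 m/s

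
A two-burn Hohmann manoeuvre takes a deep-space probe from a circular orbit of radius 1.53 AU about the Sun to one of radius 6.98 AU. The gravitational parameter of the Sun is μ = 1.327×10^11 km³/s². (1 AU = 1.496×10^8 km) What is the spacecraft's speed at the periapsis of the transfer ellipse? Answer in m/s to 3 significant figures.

In km: r₁ = 1.53 × 1.496×10^8 = 2.28888×10^8 km; r₂ = 6.98 × 1.496×10^8 = 1.044208×10^9 km.
Semi-major axis of the transfer orbit: a_t = (2.28888×10^8 + 1.044208×10^9)/2 = 6.36548×10^8 km.
At periapsis, r = 2.28888×10^8 km.
Applying v² = μ(2/r − 1/a_t): v = 30.84 km/s.

v = 30800 m/s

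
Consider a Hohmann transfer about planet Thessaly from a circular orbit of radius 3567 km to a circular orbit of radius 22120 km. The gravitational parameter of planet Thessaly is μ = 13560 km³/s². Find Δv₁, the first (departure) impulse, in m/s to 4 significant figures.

Δv₁ = 609.0 m/s

Transfer-ellipse semi-major axis a_t = (r₁ + r₂)/2 = (3567 + 22120)/2 = 12843.5 km.
Circular speed at r = 3567 km: v_c = √(μ/r) = 1.950 km/s.
Transfer-orbit speed at the same r (vis-viva, a = a_t): v_t = √[μ(2/r − 1/a_t)] = 2.559 km/s.
Δv₁ = |v_t − v_c| = |2.559 − 1.950| = 0.6090 km/s.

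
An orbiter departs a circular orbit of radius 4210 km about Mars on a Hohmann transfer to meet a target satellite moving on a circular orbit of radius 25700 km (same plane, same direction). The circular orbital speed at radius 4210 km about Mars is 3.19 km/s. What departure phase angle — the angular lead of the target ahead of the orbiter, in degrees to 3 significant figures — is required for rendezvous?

From the circular-orbit relation v² = μ/r at r = 4210 km: μ = v²r = (3.19)² × 4210 = 42841.4 km³/s².
Transfer-ellipse semi-major axis a_t = (r₁ + r₂)/2 = (4210 + 25700)/2 = 14955 km.
The half-period of the transfer ellipse is t = π√(a_t³/μ) = 27758.6 s.
The target's mean motion on its circular orbit is ω₂ = √(μ/r₂³) = 5.02380×10^-5 rad/s.
Angle swept by the target during transfer: ω₂·t = 1.3945 rad = 79.90°.
The orbiter traverses 180° on the transfer ellipse, so the target must lead by 180° − 79.90° = 100°.

φ = 100°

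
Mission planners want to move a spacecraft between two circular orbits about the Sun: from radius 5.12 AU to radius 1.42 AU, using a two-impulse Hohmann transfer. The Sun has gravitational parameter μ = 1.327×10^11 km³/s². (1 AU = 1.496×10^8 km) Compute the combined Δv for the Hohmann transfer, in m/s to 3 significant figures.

Δv = 10800 m/s

In km: r₁ = 5.12 × 1.496×10^8 = 7.65952×10^8 km; r₂ = 1.42 × 1.496×10^8 = 2.12432×10^8 km.
Semi-major axis of the transfer orbit: a_t = (7.65952×10^8 + 2.12432×10^8)/2 = 4.89192×10^8 km.
At r₁ the circular-orbit speed is v₁ = √(μ/r₁) = 13.1624 km/s.
On the transfer ellipse at r₁, vis-viva equation gives v_a = √[μ(2/r₁ − 1/a_t)] = 8.67371 km/s.
First burn Δv₁ = |v_a − v₁| = 4.489 km/s.
Circular speed at r₂: v₂ = √(μ/r₂) = 24.993 km/s.
Transfer-orbit speed at r₂: v_p = √[μ(2/r₂ − 1/a_t)] = 31.274 km/s.
Second burn Δv₂ = |v₂ − v_p| = 6.281 km/s.
Δv = Δv₁ + Δv₂ = 4.489 + 6.281 = 10.77 km/s.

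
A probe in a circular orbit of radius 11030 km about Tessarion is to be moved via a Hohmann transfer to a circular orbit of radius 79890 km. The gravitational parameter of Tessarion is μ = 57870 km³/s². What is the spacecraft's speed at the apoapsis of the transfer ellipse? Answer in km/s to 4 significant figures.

Transfer-ellipse semi-major axis a_t = (r₁ + r₂)/2 = (11030 + 79890)/2 = 45460 km.
The apoapsis of the transfer ellipse is at r = 79890 km.
Applying v² = μ(2/r − 1/a_t): v = 0.4192 km/s.

v = 0.4192 km/s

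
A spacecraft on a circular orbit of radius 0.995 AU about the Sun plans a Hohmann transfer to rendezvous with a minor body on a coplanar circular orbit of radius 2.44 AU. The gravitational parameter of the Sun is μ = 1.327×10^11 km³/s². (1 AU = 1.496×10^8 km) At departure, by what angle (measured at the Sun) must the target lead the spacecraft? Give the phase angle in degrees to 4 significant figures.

In km: r₁ = 0.995 × 1.496×10^8 = 1.48852×10^8 km; r₂ = 2.44 × 1.496×10^8 = 3.65024×10^8 km.
Semi-major axis of the transfer orbit: a_t = (1.48852×10^8 + 3.65024×10^8)/2 = 2.56938×10^8 km.
Transfer time t = π√(a_t³/μ) = 3.552×10^7 s.
Target angular speed ω₂ = √(μ/r₂³) = 5.223×10^-8 rad/s.
Angle swept by the target during transfer: ω₂·t = 1.855 rad = 106.3°.
The spacecraft traverses 180° on the transfer ellipse, so the target must lead by 180° − 106.3° = 73.70°.

φ = 73.70°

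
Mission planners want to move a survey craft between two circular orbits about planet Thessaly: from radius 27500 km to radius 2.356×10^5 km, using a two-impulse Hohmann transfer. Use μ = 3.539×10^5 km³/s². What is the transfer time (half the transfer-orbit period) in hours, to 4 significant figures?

Semi-major axis of the transfer orbit: a_t = (27500 + 2.356×10^5)/2 = 1.3155×10^5 km.
By Kepler's third law the transfer-orbit period is T = 2π√(a_t³/μ), so t = T/2 = 2.5197×10^5 s.
Converting: 2.5197×10^5 s ÷ 3600 s/hour = 69.99 hours.

t = 69.99 hours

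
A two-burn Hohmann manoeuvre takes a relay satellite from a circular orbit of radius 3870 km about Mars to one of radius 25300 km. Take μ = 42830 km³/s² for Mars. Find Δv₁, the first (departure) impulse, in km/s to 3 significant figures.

Δv₁ = 1.05 km/s

Transfer-ellipse semi-major axis a_t = (r₁ + r₂)/2 = (3870 + 25300)/2 = 14585 km.
Circular speed at r = 3870 km: v_c = √(μ/r) = 3.327 km/s.
Transfer-orbit speed at the same r (vis-viva, a = a_t): v_t = √[μ(2/r − 1/a_t)] = 4.382 km/s.
Δv₁ = |v_t − v_c| = |4.382 − 3.327| = 1.055 km/s.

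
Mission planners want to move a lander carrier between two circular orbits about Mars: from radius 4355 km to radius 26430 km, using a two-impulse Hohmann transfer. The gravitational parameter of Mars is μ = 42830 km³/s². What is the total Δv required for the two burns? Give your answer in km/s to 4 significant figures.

Semi-major axis of the transfer orbit: a_t = (4355 + 26430)/2 = 15392.5 km.
At r₁ the circular-orbit speed is v₁ = √(μ/r₁) = 3.13603 km/s.
On the transfer ellipse at r₁, vis-viva gives v_p = √[μ(2/r₁ − 1/a_t)] = 4.10936 km/s.
First burn Δv₁ = |v_p − v₁| = 0.9733 km/s.
Circular speed at r₂: v₂ = √(μ/r₂) = 1.273 km/s.
Transfer-orbit speed at r₂: v_a = √[μ(2/r₂ − 1/a_t)] = 0.6771 km/s.
Second burn Δv₂ = |v₂ − v_a| = 0.5959 km/s.
Δv = Δv₁ + Δv₂ = 0.9733 + 0.5959 = 1.569 km/s.

Δv = 1.569 km/s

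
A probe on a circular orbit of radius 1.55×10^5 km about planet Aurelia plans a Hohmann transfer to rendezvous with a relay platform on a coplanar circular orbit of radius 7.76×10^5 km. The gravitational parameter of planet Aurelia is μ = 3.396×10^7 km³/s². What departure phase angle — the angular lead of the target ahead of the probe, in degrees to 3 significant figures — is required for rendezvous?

Semi-major axis of the transfer orbit: a_t = (1.550×10^5 + 7.760×10^5)/2 = 4.655×10^5 km.
The half-period of the transfer ellipse is t = π√(a_t³/μ) = 1.7122×10^5 s.
The target's mean motion on its circular orbit is ω₂ = √(μ/r₂³) = 8.5249×10^-6 rad/s.
Angle swept by the target during transfer: ω₂·t = 1.4596 rad = 83.63°.
Arrival is 180° from departure on the ellipse, so φ = 180° − 83.63° = 96.4°.

φ = 96.4°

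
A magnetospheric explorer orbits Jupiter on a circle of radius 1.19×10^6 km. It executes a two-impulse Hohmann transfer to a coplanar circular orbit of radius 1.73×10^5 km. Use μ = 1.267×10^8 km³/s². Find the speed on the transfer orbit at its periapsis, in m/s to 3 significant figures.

v = 35800 m/s

Semi-major axis of the transfer orbit: a_t = (1.190×10^6 + 1.730×10^5)/2 = 6.815×10^5 km.
The periapsis of the transfer ellipse is at r = 1.730×10^5 km.
From the vis-viva equation, v = √[μ(2/r − 1/a_t)] = 35.76 km/s.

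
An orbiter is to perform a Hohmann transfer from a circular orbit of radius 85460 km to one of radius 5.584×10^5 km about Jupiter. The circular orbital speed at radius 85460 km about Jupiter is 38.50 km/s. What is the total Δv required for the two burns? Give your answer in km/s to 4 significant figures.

From the circular-orbit relation v² = μ/r at r = 85460 km: μ = v²r = (38.50)² × 85460 = 1.26673×10^8 km³/s².
Transfer-ellipse semi-major axis a_t = (r₁ + r₂)/2 = (85460 + 5.584×10^5)/2 = 3.2193×10^5 km.
At r₁ the circular-orbit speed is v₁ = √(μ/r₁) = 38.50 km/s.
On the transfer ellipse at r₁, vis-viva gives v_p = √[μ(2/r₁ − 1/a_t)] = 50.71 km/s.
First burn Δv₁ = |v_p − v₁| = 12.21 km/s.
Circular speed at r₂: v₂ = √(μ/r₂) = 15.0615 km/s.
Transfer-orbit speed at r₂: v_a = √[μ(2/r₂ − 1/a_t)] = 7.76015 km/s.
Second burn Δv₂ = |v₂ − v_a| = 7.301 km/s.
Δv = Δv₁ + Δv₂ = 12.21 + 7.301 = 19.51 km/s.

Δv = 19.51 km/s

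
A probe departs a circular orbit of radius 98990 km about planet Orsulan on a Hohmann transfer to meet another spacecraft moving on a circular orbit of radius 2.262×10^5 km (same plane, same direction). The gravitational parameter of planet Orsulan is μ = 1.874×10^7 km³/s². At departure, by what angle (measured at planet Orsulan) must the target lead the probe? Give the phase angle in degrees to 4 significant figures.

The Hohmann ellipse has a_t = (r₁ + r₂)/2 = 1.62595×10^5 km.
Transfer time t = π√(a_t³/μ) = 47580 s.
The target's mean motion on its circular orbit is ω₂ = √(μ/r₂³) = 4.024×10^-5 rad/s.
Angle swept by the target during transfer: ω₂·t = 1.915 rad = 109.7°.
Arrival is 180° from departure on the ellipse, so φ = 180° − 109.7° = 70.30°.

φ = 70.30°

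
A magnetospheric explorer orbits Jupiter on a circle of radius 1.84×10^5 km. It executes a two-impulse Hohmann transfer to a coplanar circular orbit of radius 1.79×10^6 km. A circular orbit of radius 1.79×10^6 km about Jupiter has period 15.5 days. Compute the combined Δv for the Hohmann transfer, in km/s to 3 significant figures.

From Kepler's third law T² = 4π²r³/μ at r = 1.79×10^6 km, T = 15.5 days = 15.5 × 86400 s = 1.3392×10^6 s: μ = 4π²r³/T² = 1.26249×10^8 km³/s².
Semi-major axis of the transfer orbit: a_t = (1.840×10^5 + 1.790×10^6)/2 = 9.870×10^5 km.
At r₁ the circular-orbit speed is v₁ = √(μ/r₁) = 26.194 km/s.
Transfer-orbit speed at r₁ (v² = μ(2/r − 1/a)): v_p = √[μ(2/r₁ − 1/a_t)] = 35.275 km/s.
First burn Δv₁ = |v_p − v₁| = 9.081 km/s.
Circular speed at r₂: v₂ = √(μ/r₂) = 8.398 km/s.
Transfer-orbit speed at r₂: v_a = √[μ(2/r₂ − 1/a_t)] = 3.626 km/s.
Second burn Δv₂ = |v₂ − v_a| = 4.772 km/s.
Δv = Δv₁ + Δv₂ = 9.081 + 4.772 = 13.85 km/s.

Δv = 13.9 km/s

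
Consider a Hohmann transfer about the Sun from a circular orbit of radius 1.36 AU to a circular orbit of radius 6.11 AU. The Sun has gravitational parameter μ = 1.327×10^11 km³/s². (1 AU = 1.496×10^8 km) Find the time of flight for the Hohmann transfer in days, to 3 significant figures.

t = 1320 days

In km: r₁ = 1.36 × 1.496×10^8 = 2.03456×10^8 km; r₂ = 6.11 × 1.496×10^8 = 9.14056×10^8 km.
Transfer-ellipse semi-major axis a_t = (r₁ + r₂)/2 = (2.03456×10^8 + 9.14056×10^8)/2 = 5.58756×10^8 km.
By Kepler's third law the transfer-orbit period is T = 2π√(a_t³/μ), so t = T/2 = 1.139×10^8 s.
Converting: 1.139×10^8 s ÷ 86400 s/day = 1320 days.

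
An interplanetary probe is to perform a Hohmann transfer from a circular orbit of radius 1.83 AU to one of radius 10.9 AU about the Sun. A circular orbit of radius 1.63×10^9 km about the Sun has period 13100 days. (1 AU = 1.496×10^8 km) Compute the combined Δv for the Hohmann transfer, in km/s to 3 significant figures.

Δv = 11.0 km/s

From Kepler's third law T² = 4π²r³/μ at r = 1.63×10^9 km, T = 13100 days = 13100 × 86400 s = 1.13184×10^9 s: μ = 4π²r³/T² = 1.33460×10^11 km³/s².
In km: r₁ = 1.83 × 1.496×10^8 = 2.73768×10^8 km; r₂ = 10.9 × 1.496×10^8 = 1.63064×10^9 km.
The Hohmann ellipse has a_t = (r₁ + r₂)/2 = 9.52204×10^8 km.
At r₁ the circular-orbit speed is v₁ = √(μ/r₁) = 22.079 km/s.
Transfer-orbit speed at r₁ (vis-viva): v_p = √[μ(2/r₁ − 1/a_t)] = 28.893 km/s.
First burn Δv₁ = |v_p − v₁| = 6.814 km/s.
At r₂, v₂ = √(μ/r₂) = 9.047 km/s.
Transfer-orbit speed at r₂: v_a = √[μ(2/r₂ − 1/a_t)] = 4.851 km/s.
Second burn Δv₂ = |v₂ − v_a| = 4.196 km/s.
Δv = Δv₁ + Δv₂ = 6.814 + 4.196 = 11.01 km/s.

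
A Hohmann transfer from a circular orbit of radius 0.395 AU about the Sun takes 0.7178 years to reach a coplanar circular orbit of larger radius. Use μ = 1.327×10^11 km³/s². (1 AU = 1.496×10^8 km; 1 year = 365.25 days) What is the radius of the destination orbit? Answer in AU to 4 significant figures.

r₂ = 2.150 AU

In km: r₁ = 0.395 × 1.496×10^8 = 5.9092×10^7 km.
Transfer time t = 0.7178 years × 365.25 × 86400 s = 2.265204528×10^7 s, and t = π√(a_t³/μ).
So a_t = (μ t²/π²)^(1/3) = (1.327×10^11 × (2.265204528×10^7)² / π²)^(1/3) = 1.9037×10^8 km.
Since a_t = (r₁ + r₂)/2, r₂ = 2a_t − r₁ = 2×1.9037×10^8 − 5.9092×10^7 = 3.21648×10^8 km.
In AU: r₂ = 3.21648×10^8 / 1.496×10^8 = 2.150 AU.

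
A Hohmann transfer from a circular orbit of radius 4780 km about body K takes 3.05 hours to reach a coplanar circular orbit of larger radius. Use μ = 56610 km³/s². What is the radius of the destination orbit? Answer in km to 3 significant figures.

Transfer time t = 3.05 hours = 10980 s, and t = π√(a_t³/μ).
So a_t = (μ t²/π²)^(1/3) = (56610 × (10980)² / π²)^(1/3) = 8843.0 km.
Since a_t = (r₁ + r₂)/2, r₂ = 2a_t − r₁ = 2×8843.0 − 4780 = 12906 km.

r₂ = 12900 km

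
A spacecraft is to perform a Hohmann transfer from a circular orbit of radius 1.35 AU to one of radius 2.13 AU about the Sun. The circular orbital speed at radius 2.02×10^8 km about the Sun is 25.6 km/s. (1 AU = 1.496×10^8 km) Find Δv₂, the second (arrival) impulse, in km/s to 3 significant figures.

From the circular-orbit relation v² = μ/r at r = 2.02×10^8 km: μ = v²r = (25.6)² × 2.02×10^8 = 1.32383×10^11 km³/s².
In km: r₁ = 1.35 × 1.496×10^8 = 2.0196×10^8 km; r₂ = 2.13 × 1.496×10^8 = 3.18648×10^8 km.
The Hohmann ellipse has a_t = (r₁ + r₂)/2 = 2.60304×10^8 km.
Circular speed at r = 3.18648×10^8 km: v_c = √(μ/r) = 20.383 km/s.
Vis-viva on the transfer ellipse at r = 3.18648×10^8 km gives v_t = √[μ(2/r − 1/a_t)] = 17.954 km/s.
Δv₂ = |v_t − v_c| = |17.954 − 20.383| = 2.429 km/s.

Δv₂ = 2.43 km/s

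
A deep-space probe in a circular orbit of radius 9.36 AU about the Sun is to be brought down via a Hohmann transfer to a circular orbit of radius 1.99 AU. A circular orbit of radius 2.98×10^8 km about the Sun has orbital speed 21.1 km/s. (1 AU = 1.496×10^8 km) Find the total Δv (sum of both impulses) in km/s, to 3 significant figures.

Δv = 9.97 km/s

From the circular-orbit relation v² = μ/r at r = 2.98×10^8 km: μ = v²r = (21.1)² × 2.98×10^8 = 1.32673×10^11 km³/s².
In km: r₁ = 9.36 × 1.496×10^8 = 1.400256×10^9 km; r₂ = 1.99 × 1.496×10^8 = 2.97704×10^8 km.
Semi-major axis of the transfer orbit: a_t = (1.400256×10^9 + 2.97704×10^8)/2 = 8.4898×10^8 km.
Circular speed at r₁: v₁ = √(μ/r₁) = √(1.32673×10^11/1.400256×10^9) = 9.734 km/s.
Transfer-orbit speed at r₁ (v² = μ(2/r − 1/a)): v_a = √[μ(2/r₁ − 1/a_t)] = 5.764 km/s.
First burn Δv₁ = |v_a − v₁| = 3.970 km/s.
At r₂, v₂ = √(μ/r₂) = 21.110 km/s.
Transfer-orbit speed at r₂: v_p = √[μ(2/r₂ − 1/a_t)] = 27.111 km/s.
Second burn Δv₂ = |v₂ − v_p| = 6.001 km/s.
Δv = Δv₁ + Δv₂ = 3.970 + 6.001 = 9.971 km/s.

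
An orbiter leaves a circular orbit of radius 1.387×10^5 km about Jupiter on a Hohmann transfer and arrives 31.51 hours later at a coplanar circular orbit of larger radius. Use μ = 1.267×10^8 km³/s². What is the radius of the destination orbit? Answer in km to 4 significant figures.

r₂ = 9.587×10^5 km

Transfer time t = 31.51 hours = 1.13436×10^5 s, and t = π√(a_t³/μ).
So a_t = (μ t²/π²)^(1/3) = (1.267×10^8 × (1.13436×10^5)² / π²)^(1/3) = 5.4869×10^5 km.
Since a_t = (r₁ + r₂)/2, r₂ = 2a_t − r₁ = 2×5.4869×10^5 − 1.387×10^5 = 9.5868×10^5 km.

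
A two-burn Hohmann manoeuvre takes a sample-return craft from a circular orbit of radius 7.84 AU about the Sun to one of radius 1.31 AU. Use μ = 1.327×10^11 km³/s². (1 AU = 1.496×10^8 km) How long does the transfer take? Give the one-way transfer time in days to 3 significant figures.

t = 1790 days

In km: r₁ = 7.84 × 1.496×10^8 = 1.172864×10^9 km; r₂ = 1.31 × 1.496×10^8 = 1.95976×10^8 km.
Transfer-ellipse semi-major axis a_t = (r₁ + r₂)/2 = (1.172864×10^9 + 1.95976×10^8)/2 = 6.8442×10^8 km.
By Kepler's third law the transfer-orbit period is T = 2π√(a_t³/μ), so t = T/2 = 1.544×10^8 s.
Converting: 1.544×10^8 s ÷ 86400 s/day = 1790 days.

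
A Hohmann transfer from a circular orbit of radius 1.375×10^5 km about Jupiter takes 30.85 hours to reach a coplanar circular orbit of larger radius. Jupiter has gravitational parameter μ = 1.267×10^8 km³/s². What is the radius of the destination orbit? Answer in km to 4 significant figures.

r₂ = 9.445×10^5 km

Transfer time t = 30.85 hours = 1.1106×10^5 s, and t = π√(a_t³/μ).
So a_t = (μ t²/π²)^(1/3) = (1.267×10^8 × (1.1106×10^5)² / π²)^(1/3) = 5.4100×10^5 km.
Since a_t = (r₁ + r₂)/2, r₂ = 2a_t − r₁ = 2×5.4100×10^5 − 1.375×10^5 = 9.445×10^5 km.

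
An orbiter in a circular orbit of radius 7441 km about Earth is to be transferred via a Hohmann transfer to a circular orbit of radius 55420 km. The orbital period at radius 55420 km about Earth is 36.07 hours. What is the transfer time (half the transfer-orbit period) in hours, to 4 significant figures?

t = 7.703 hours

From Kepler's third law T² = 4π²r³/μ at r = 55420 km, T = 36.07 hours = 36.07 × 3600 s = 1.29852×10^5 s: μ = 4π²r³/T² = 3.98531×10^5 km³/s².
Transfer-ellipse semi-major axis a_t = (r₁ + r₂)/2 = (7441 + 55420)/2 = 31430.5 km.
Transfer time t = π√(a_t³/μ) = π√((31430.5)³ / 3.98531×10^5) = 27730 s.
Converting: 27730 s ÷ 3600 s/hour = 7.703 hours.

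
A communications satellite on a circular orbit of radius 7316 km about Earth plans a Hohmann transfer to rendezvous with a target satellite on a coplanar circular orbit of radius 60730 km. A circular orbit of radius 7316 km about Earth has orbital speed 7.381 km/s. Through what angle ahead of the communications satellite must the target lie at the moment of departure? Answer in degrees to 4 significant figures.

φ = 104.5°

From the circular-orbit relation v² = μ/r at r = 7316 km: μ = v²r = (7.381)² × 7316 = 3.98570×10^5 km³/s².
The Hohmann ellipse has a_t = (r₁ + r₂)/2 = 34023 km.
The half-period of the transfer ellipse is t = π√(a_t³/μ) = 31229 s.
Target angular speed ω₂ = √(μ/r₂³) = 4.2184×10^-5 rad/s.
Angle swept by the target during transfer: ω₂·t = 1.3174 rad = 75.48°.
The communications satellite traverses 180° on the transfer ellipse, so the target must lead by 180° − 75.48° = 104.5°.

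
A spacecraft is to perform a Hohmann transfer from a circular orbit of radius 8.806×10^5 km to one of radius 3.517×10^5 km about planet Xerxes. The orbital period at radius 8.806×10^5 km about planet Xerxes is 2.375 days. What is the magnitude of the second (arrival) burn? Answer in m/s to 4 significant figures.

Δv₂ = 8341 m/s

From Kepler's third law T² = 4π²r³/μ at r = 8.806×10^5 km, T = 2.375 days = 2.375 × 86400 s = 2.052×10^5 s: μ = 4π²r³/T² = 6.40237×10^8 km³/s².
The Hohmann ellipse has a_t = (r₁ + r₂)/2 = 6.1615×10^5 km.
Circular speed at r = 3.517×10^5 km: v_c = √(μ/r) = 42.666 km/s.
Vis-viva on the transfer ellipse at r = 3.517×10^5 km gives v_t = √[μ(2/r − 1/a_t)] = 51.007 km/s.
Δv₂ = |v_t − v_c| = |51.007 − 42.666| = 8.341 km/s.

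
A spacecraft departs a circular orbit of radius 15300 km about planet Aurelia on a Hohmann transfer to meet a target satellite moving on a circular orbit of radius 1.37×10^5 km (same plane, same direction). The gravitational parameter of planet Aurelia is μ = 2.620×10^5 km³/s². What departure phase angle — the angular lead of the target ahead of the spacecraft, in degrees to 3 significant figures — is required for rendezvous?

Transfer-ellipse semi-major axis a_t = (r₁ + r₂)/2 = (15300 + 1.370×10^5)/2 = 76150 km.
The half-period of the transfer ellipse is t = π√(a_t³/μ) = 1.28975×10^5 s.
The target's mean motion on its circular orbit is ω₂ = √(μ/r₂³) = 1.00942×10^-5 rad/s.
Angle swept by the target during transfer: ω₂·t = 1.3019 rad = 74.59°.
The spacecraft traverses 180° on the transfer ellipse, so the target must lead by 180° − 74.59° = 105°.

φ = 105°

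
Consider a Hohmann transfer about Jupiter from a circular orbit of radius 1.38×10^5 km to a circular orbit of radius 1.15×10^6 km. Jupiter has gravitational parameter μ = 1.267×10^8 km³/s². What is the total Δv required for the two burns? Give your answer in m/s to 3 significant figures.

The Hohmann ellipse has a_t = (r₁ + r₂)/2 = 6.440×10^5 km.
At r₁ the circular-orbit speed is v₁ = √(μ/r₁) = 30.30 km/s.
On the transfer ellipse at r₁, vis-viva equation gives v_p = √[μ(2/r₁ − 1/a_t)] = 40.49 km/s.
First burn Δv₁ = |v_p − v₁| = 10.19 km/s.
At r₂, v₂ = √(μ/r₂) = 10.496 km/s.
Transfer-orbit speed at r₂: v_a = √[μ(2/r₂ − 1/a_t)] = 4.8589 km/s.
Second burn Δv₂ = |v₂ − v_a| = 5.637 km/s.
Δv = Δv₁ + Δv₂ = 10.19 + 5.637 = 15.83 km/s.

Δv = 15800 m/s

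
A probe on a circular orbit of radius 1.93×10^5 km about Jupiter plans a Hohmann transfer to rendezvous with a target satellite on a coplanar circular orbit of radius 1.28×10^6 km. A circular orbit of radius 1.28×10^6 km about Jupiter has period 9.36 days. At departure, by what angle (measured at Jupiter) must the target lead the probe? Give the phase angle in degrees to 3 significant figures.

φ = 101°

From Kepler's third law T² = 4π²r³/μ at r = 1.28×10^6 km, T = 9.36 days = 9.36 × 86400 s = 8.08704×10^5 s: μ = 4π²r³/T² = 1.26593×10^8 km³/s².
Semi-major axis of the transfer orbit: a_t = (1.930×10^5 + 1.280×10^6)/2 = 7.365×10^5 km.
The half-period of the transfer ellipse is t = π√(a_t³/μ) = 1.765×10^5 s.
The target's mean motion on its circular orbit is ω₂ = √(μ/r₂³) = 7.769×10^-6 rad/s.
Angle swept by the target during transfer: ω₂·t = 1.3712 rad = 78.56°.
The probe traverses 180° on the transfer ellipse, so the target must lead by 180° − 78.56° = 101°.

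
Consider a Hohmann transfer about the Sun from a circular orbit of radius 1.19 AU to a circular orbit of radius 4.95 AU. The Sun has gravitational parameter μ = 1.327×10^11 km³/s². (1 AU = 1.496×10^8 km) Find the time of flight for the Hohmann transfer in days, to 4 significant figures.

In km: r₁ = 1.19 × 1.496×10^8 = 1.78024×10^8 km; r₂ = 4.95 × 1.496×10^8 = 7.4052×10^8 km.
Transfer-ellipse semi-major axis a_t = (r₁ + r₂)/2 = (1.78024×10^8 + 7.4052×10^8)/2 = 4.59272×10^8 km.
Transfer time t = π√(a_t³/μ) = π√((4.59272×10^8)³ / 1.327×10^11) = 8.488×10^7 s.
Converting: 8.488×10^7 s ÷ 86400 s/day = 982.4 days.

t = 982.4 days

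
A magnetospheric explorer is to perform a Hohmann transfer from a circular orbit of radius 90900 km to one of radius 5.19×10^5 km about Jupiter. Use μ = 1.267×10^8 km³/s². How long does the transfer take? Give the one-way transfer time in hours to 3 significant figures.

Semi-major axis of the transfer orbit: a_t = (90900 + 5.190×10^5)/2 = 3.0495×10^5 km.
Half the transfer-orbit period gives t = π√(a_t³/μ) = 47000 s.
Converting: 47000 s ÷ 3600 s/hour = 13.1 hours.

t = 13.1 hours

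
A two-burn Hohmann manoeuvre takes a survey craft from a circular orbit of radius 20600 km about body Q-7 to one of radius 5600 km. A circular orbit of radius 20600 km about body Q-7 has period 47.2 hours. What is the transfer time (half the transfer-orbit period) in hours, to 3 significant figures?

t = 12.0 hours

From Kepler's third law T² = 4π²r³/μ at r = 20600 km, T = 47.2 hours = 47.2 × 3600 s = 1.6992×10^5 s: μ = 4π²r³/T² = 11952.9 km³/s².
The Hohmann ellipse has a_t = (r₁ + r₂)/2 = 13100 km.
Half the transfer-orbit period gives t = π√(a_t³/μ) = 43080 s.
Converting: 43080 s ÷ 3600 s/hour = 12.0 hours.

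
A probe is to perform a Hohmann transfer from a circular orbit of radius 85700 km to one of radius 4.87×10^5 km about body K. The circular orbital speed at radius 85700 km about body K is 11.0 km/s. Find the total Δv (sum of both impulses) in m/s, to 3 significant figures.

Δv = 5440 m/s

From the circular-orbit relation v² = μ/r at r = 85700 km: μ = v²r = (11.0)² × 85700 = 1.03697×10^7 km³/s².
Semi-major axis of the transfer orbit: a_t = (85700 + 4.870×10^5)/2 = 2.8635×10^5 km.
Circular speed at r₁: v₁ = √(μ/r₁) = √(1.03697×10^7/85700) = 11.000 km/s.
Transfer-orbit speed at r₁ (vis-viva equation): v_p = √[μ(2/r₁ − 1/a_t)] = 14.345 km/s.
First burn Δv₁ = |v_p − v₁| = 3.345 km/s.
Circular speed at r₂: v₂ = √(μ/r₂) = 4.614 km/s.
Transfer-orbit speed at r₂: v_a = √[μ(2/r₂ − 1/a_t)] = 2.524 km/s.
Second burn Δv₂ = |v₂ − v_a| = 2.090 km/s.
Δv = Δv₁ + Δv₂ = 3.345 + 2.090 = 5.435 km/s.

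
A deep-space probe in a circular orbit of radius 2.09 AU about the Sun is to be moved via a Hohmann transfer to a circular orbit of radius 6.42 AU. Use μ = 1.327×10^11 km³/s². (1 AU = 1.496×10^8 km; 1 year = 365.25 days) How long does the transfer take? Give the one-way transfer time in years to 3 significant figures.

t = 4.39 years

In km: r₁ = 2.09 × 1.496×10^8 = 3.12664×10^8 km; r₂ = 6.42 × 1.496×10^8 = 9.60432×10^8 km.
Semi-major axis of the transfer orbit: a_t = (3.12664×10^8 + 9.60432×10^8)/2 = 6.36548×10^8 km.
Transfer time t = π√(a_t³/μ) = π√((6.36548×10^8)³ / 1.327×10^11) = 1.385×10^8 s.
Converting: 1.385×10^8 s ÷ 3.15576×10^7 s/year (365.25 × 86400) = 4.39 years.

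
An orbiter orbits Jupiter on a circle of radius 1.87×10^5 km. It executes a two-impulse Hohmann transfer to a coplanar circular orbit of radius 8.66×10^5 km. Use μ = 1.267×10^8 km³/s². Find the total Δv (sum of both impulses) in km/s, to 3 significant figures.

Semi-major axis of the transfer orbit: a_t = (1.870×10^5 + 8.660×10^5)/2 = 5.265×10^5 km.
At r₁ the circular-orbit speed is v₁ = √(μ/r₁) = 26.02960 km/s.
Transfer-orbit speed at r₁ (vis-viva equation): v_p = √[μ(2/r₁ − 1/a_t)] = 33.38315 km/s.
First burn Δv₁ = |v_p − v₁| = 7.354 km/s.
At r₂, v₂ = √(μ/r₂) = 12.096 km/s.
Transfer-orbit speed at r₂: v_a = √[μ(2/r₂ − 1/a_t)] = 7.2086 km/s.
Second burn Δv₂ = |v₂ − v_a| = 4.887 km/s.
Δv = Δv₁ + Δv₂ = 7.354 + 4.887 = 12.24 km/s.

Δv = 12.2 km/s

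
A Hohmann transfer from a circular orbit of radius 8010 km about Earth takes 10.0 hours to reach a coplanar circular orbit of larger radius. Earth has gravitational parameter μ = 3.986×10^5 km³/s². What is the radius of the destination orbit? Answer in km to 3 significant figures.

r₂ = 66800 km

Transfer time t = 10.0 hours = 36000 s, and t = π√(a_t³/μ).
So a_t = (μ t²/π²)^(1/3) = (3.986×10^5 × (36000)² / π²)^(1/3) = 37407 km.
Since a_t = (r₁ + r₂)/2, r₂ = 2a_t − r₁ = 2×37407 − 8010 = 66804 km.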